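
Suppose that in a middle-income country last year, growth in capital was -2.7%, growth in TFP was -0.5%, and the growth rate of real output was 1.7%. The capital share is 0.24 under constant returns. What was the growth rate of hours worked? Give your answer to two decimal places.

Hours worked grew 3.75%.

Labor's share = 1 − 0.24 = 0.76.
gY = gA + 0.24×(-2.7) + 0.76×g.
0.76×g = 1.7 + 0.5 + 0.648 = 2.848.
g = 2.848 / 0.76 = 3.7474%.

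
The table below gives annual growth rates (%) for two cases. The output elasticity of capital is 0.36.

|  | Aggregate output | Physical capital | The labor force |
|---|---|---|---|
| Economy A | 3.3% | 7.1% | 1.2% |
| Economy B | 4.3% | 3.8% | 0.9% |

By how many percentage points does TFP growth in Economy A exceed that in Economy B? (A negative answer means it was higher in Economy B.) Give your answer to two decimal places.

Labor's share = 1 − 0.36 = 0.64.
Economy A: TFP = 3.3 − 2.556 − 0.768 = -0.024%.
Economy B: TFP = 4.3 − 1.368 − 0.576 = 2.356%.
Difference = -0.024 − (2.356) = -2.38 pp.

-2.38 percentage points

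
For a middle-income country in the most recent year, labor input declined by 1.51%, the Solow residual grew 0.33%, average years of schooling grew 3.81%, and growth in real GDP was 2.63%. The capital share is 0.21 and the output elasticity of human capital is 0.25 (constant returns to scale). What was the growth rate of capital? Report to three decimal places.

Capital growth was 10.300%.

Labor's share = 1 − 0.21 − 0.25 = 0.54.
gY = gA + 0.25×3.81 + 0.54×(-1.51) + 0.21×g.
0.21×g = 2.63 − 0.33 − 0.1371 = 2.1629.
g = 2.1629 / 0.21 = 10.29952%.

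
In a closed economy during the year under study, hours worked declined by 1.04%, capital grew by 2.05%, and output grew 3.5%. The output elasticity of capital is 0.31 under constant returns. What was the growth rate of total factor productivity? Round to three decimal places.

Total factor productivity grew 3.582%.

Labor's share = 1 − 0.31 = 0.69.
Capital: 0.31 × 2.05 = 0.6355 pp.
Hours worked: 0.69 × (-1.04) = -0.7176 pp.
TFP growth = 3.5 + 0.0821 = 3.5821%.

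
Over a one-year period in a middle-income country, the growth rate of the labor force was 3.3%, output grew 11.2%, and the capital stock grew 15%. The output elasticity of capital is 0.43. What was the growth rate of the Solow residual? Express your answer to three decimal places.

The Solow residual growth was 2.869%.

Labor's share = 1 − 0.43 = 0.57.
The capital stock: 0.43 × 15 = 6.45 pp.
The labor force: 0.57 × 3.3 = 1.881 pp.
TFP growth = 11.2 − 8.331 = 2.869%.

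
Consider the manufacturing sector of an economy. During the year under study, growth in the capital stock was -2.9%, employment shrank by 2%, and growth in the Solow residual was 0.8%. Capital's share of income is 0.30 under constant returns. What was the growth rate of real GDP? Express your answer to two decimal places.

Labor's share = 1 − 0.3 = 0.7.
The capital stock: 0.3 × (-2.9) = -0.87 pp.
Employment: 0.7 × (-2) = -1.4 pp.
Output growth = 0.8 + (-2.27) = -1.47%.

-1.47%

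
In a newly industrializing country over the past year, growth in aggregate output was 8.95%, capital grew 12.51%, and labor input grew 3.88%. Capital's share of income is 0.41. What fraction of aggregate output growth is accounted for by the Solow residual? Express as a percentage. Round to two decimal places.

Labor's share = 1 − 0.41 = 0.59.
Capital: 0.41 × 12.51 = 5.1291 pp.
Labor input: 0.59 × 3.88 = 2.2892 pp.
TFP growth = 8.95 − 7.4183 = 1.5317%.
TFP share of growth = 1.5317 / 8.95 × 100 = 17.114%.

The Solow residual accounted for 17.11% of growth.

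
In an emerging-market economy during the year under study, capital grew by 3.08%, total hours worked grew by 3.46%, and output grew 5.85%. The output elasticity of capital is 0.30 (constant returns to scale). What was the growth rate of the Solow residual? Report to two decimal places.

The Solow residual grew 2.50%.

Labor's share = 1 − 0.3 = 0.7.
Capital: 0.3 × 3.08 = 0.924 pp.
Total hours worked: 0.7 × 3.46 = 2.422 pp.
TFP growth = 5.85 − 3.346 = 2.504%.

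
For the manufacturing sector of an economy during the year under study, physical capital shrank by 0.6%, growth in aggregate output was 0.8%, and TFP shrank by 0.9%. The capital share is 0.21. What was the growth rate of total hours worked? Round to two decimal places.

Labor's share = 1 − 0.21 = 0.79.
gY = gA + 0.21×(-0.6) + 0.79×g.
0.79×g = 0.8 + 0.9 + 0.126 = 1.826.
g = 1.826 / 0.79 = 2.3114%.

2.31%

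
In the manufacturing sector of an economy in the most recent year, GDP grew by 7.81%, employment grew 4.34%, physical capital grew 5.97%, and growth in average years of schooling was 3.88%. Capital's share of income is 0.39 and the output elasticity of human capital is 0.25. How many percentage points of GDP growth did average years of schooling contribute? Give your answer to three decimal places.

Contribution = share × growth = 0.25 × 3.88 = 0.97 pp.

0.970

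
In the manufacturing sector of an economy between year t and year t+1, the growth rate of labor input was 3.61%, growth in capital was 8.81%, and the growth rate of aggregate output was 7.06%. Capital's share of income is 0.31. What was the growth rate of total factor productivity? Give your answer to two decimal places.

1.84%

Labor's share = 1 − 0.31 = 0.69.
Capital: 0.31 × 8.81 = 2.7311 pp.
Labor input: 0.69 × 3.61 = 2.4909 pp.
TFP growth = 7.06 − 5.222 = 1.838%.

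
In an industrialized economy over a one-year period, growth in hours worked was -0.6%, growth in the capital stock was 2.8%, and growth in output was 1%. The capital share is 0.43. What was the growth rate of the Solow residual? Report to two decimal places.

0.14%

Labor's share = 1 − 0.43 = 0.57.
The capital stock: 0.43 × 2.8 = 1.204 pp.
Hours worked: 0.57 × (-0.6) = -0.342 pp.
TFP growth = 1 − 0.862 = 0.138%.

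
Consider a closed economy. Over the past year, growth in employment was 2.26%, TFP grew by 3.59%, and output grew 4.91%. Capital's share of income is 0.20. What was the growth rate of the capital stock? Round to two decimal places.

-2.44%

Labor's share = 1 − 0.2 = 0.8.
gY = gA + 0.8×2.26 + 0.2×g.
0.2×g = 4.91 − 3.59 − 1.808 = -0.488.
g = -0.488 / 0.2 = -2.44%.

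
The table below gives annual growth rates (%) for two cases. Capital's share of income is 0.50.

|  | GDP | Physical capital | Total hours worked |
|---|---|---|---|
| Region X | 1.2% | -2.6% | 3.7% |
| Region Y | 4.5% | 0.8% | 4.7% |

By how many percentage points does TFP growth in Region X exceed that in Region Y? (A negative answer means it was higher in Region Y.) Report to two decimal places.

-1.10 percentage points

Labor's share = 1 − 0.5 = 0.5.
Region X: TFP = 1.2 + 1.3 − 1.85 = 0.65%.
Region Y: TFP = 4.5 − 0.4 − 2.35 = 1.75%.
Difference = 0.65 − (1.75) = -1.1 pp.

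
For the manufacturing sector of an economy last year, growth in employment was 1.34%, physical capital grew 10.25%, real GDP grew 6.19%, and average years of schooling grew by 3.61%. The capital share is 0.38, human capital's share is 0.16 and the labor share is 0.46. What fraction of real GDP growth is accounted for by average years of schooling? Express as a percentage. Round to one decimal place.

9.3%

Average years of schooling contributed 0.16 × 3.61 = 0.5776 pp.
Share of growth = 0.5776 / 6.19 × 100 = 9.331%.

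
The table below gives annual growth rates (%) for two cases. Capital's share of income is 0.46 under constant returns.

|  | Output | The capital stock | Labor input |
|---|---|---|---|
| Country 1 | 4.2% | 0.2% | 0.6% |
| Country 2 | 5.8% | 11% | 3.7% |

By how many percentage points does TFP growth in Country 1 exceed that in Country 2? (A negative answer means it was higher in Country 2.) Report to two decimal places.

5.04 percentage points

Labor's share = 1 − 0.46 = 0.54.
Country 1: TFP = 4.2 − 0.092 − 0.324 = 3.784%.
Country 2: TFP = 5.8 − 5.06 − 1.998 = -1.258%.
Difference = 3.784 − (-1.258) = 5.042 pp.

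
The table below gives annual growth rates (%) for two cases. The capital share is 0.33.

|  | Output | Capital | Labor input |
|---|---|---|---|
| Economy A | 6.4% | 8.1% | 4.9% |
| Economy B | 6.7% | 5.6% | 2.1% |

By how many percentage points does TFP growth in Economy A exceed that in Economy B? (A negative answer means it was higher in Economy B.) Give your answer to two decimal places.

-3.00 percentage points

Labor's share = 1 − 0.33 = 0.67.
Economy A: TFP = 6.4 − 2.673 − 3.283 = 0.444%.
Economy B: TFP = 6.7 − 1.848 − 1.407 = 3.445%.
Difference = 0.444 − (3.445) = -3.001 pp.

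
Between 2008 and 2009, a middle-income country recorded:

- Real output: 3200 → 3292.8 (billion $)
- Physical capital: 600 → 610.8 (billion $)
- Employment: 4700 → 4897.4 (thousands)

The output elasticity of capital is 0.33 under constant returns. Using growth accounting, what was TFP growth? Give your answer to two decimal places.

-0.51%

Real output growth = (3292.8 − 3200) / 3200 = 2.9%.
Physical capital growth = (610.8 − 600) / 600 = 1.8%.
Employment growth = (4897.4 − 4700) / 4700 = 4.2%.
Labor's share = 1 − 0.33 = 0.67.
Physical capital: 0.33 × 1.8 = 0.594 pp.
Employment: 0.67 × 4.2 = 2.814 pp.
TFP growth = 2.9 − 3.408 = -0.508%.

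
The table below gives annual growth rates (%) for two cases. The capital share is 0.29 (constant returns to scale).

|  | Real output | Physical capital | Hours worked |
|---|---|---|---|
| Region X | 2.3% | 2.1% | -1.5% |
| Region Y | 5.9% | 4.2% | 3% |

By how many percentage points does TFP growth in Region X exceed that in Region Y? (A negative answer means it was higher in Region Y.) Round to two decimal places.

0.20 percentage points

Labor's share = 1 − 0.29 = 0.71.
Region X: TFP = 2.3 − 0.609 + 1.065 = 2.756%.
Region Y: TFP = 5.9 − 1.218 − 2.13 = 2.552%.
Difference = 2.756 − (2.552) = 0.204 pp.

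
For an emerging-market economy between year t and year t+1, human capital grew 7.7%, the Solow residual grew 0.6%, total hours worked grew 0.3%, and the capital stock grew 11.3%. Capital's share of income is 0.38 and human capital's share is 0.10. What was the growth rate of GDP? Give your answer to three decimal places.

Labor's share = 1 − 0.38 − 0.1 = 0.52.
The capital stock: 0.38 × 11.3 = 4.294 pp.
Human capital: 0.1 × 7.7 = 0.77 pp.
Total hours worked: 0.52 × 0.3 = 0.156 pp.
Output growth = 0.6 + 5.22 = 5.82%.

5.820%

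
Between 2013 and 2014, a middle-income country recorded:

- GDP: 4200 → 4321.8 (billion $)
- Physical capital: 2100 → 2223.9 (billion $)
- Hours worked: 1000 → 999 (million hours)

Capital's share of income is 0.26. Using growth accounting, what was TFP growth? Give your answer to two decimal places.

GDP growth = (4321.8 − 4200) / 4200 = 2.9%.
Physical capital growth = (2223.9 − 2100) / 2100 = 5.9%.
Hours worked growth = (999 − 1000) / 1000 = -0.1%.
Labor's share = 1 − 0.26 = 0.74.
Physical capital: 0.26 × 5.9 = 1.534 pp.
Hours worked: 0.74 × (-0.1) = -0.074 pp.
TFP growth = 2.9 − 1.46 = 1.44%.

TFP growth was 1.44%.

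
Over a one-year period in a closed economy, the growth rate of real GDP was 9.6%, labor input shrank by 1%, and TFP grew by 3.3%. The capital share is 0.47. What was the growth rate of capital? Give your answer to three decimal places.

14.532%

Labor's share = 1 − 0.47 = 0.53.
gY = gA + 0.53×(-1) + 0.47×g.
0.47×g = 9.6 − 3.3 + 0.53 = 6.83.
g = 6.83 / 0.47 = 14.53191%.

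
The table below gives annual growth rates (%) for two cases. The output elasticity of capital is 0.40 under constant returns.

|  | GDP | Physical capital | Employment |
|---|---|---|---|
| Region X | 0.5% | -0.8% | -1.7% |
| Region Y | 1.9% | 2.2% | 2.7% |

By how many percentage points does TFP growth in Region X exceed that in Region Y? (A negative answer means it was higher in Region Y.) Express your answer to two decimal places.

Labor's share = 1 − 0.4 = 0.6.
Region X: TFP = 0.5 + 0.32 + 1.02 = 1.84%.
Region Y: TFP = 1.9 − 0.88 − 1.62 = -0.6%.
Difference = 1.84 − (-0.6) = 2.44 pp.

2.44 percentage points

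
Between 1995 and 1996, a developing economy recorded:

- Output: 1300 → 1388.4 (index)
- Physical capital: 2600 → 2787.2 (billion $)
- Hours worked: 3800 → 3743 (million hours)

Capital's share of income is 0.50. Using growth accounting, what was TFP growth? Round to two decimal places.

TFP grew 3.95%.

Output growth = (1388.4 − 1300) / 1300 = 6.8%.
Physical capital growth = (2787.2 − 2600) / 2600 = 7.2%.
Hours worked growth = (3743 − 3800) / 3800 = -1.5%.
Labor's share = 1 − 0.5 = 0.5.
Physical capital: 0.5 × 7.2 = 3.6 pp.
Hours worked: 0.5 × (-1.5) = -0.75 pp.
TFP growth = 6.8 − 2.85 = 3.95%.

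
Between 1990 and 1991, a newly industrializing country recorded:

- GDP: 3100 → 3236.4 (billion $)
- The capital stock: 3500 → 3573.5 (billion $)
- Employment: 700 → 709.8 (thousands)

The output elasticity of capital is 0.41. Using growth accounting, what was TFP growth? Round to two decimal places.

GDP growth = (3236.4 − 3100) / 3100 = 4.4%.
The capital stock growth = (3573.5 − 3500) / 3500 = 2.1%.
Employment growth = (709.8 − 700) / 700 = 1.4%.
Labor's share = 1 − 0.41 = 0.59.
The capital stock: 0.41 × 2.1 = 0.861 pp.
Employment: 0.59 × 1.4 = 0.826 pp.
TFP growth = 4.4 − 1.687 = 2.713%.

2.71%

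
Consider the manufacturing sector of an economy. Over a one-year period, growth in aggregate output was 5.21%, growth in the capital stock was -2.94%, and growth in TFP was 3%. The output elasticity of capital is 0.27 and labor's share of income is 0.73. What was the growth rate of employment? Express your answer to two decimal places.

4.11%

Labor's share = 1 − 0.27 = 0.73.
gY = gA + 0.27×(-2.94) + 0.73×g.
0.73×g = 5.21 − 3 + 0.7938 = 3.0038.
g = 3.0038 / 0.73 = 4.1148%.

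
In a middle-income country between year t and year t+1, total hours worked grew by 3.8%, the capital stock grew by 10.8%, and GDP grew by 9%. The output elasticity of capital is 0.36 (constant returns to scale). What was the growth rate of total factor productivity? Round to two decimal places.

2.68%

Labor's share = 1 − 0.36 = 0.64.
The capital stock: 0.36 × 10.8 = 3.888 pp.
Total hours worked: 0.64 × 3.8 = 2.432 pp.
TFP growth = 9 − 6.32 = 2.68%.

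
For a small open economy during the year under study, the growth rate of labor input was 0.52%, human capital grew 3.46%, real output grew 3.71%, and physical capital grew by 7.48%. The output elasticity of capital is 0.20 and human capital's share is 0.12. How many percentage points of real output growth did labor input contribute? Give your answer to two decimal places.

Labor's share = 1 − 0.2 − 0.12 = 0.68.
Contribution = share × growth = 0.68 × 0.52 = 0.3536 pp.

0.35 percentage points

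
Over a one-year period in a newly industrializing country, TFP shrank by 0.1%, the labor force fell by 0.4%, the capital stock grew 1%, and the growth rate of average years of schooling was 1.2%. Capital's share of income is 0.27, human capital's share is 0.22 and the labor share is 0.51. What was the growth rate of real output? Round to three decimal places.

Labor's share = 1 − 0.27 − 0.22 = 0.51.
The capital stock: 0.27 × 1 = 0.27 pp.
Average years of schooling: 0.22 × 1.2 = 0.264 pp.
The labor force: 0.51 × (-0.4) = -0.204 pp.
Output growth = -0.1 + 0.33 = 0.23%.

Real output grew 0.230%.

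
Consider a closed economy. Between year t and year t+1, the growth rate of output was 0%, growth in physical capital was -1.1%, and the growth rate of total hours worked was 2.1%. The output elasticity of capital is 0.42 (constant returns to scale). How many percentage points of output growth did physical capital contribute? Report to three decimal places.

Contribution = share × growth = 0.42 × (-1.1) = -0.462 pp.

-0.462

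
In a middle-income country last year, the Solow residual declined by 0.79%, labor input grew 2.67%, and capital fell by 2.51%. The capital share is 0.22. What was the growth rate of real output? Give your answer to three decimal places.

Labor's share = 1 − 0.22 = 0.78.
Capital: 0.22 × (-2.51) = -0.5522 pp.
Labor input: 0.78 × 2.67 = 2.0826 pp.
Output growth = -0.79 + 1.5304 = 0.7404%.

0.740%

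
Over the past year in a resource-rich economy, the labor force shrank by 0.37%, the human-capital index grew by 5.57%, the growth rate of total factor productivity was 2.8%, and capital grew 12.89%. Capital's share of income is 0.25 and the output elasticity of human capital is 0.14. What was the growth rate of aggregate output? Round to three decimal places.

6.577%

Labor's share = 1 − 0.25 − 0.14 = 0.61.
Capital: 0.25 × 12.89 = 3.2225 pp.
The human-capital index: 0.14 × 5.57 = 0.7798 pp.
The labor force: 0.61 × (-0.37) = -0.2257 pp.
Output growth = 2.8 + 3.7766 = 6.5766%.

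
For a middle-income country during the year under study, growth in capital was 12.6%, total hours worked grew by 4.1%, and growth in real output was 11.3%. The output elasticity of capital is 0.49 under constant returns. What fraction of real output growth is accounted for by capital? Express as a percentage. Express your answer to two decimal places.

Capital contributed 0.49 × 12.6 = 6.174 pp.
Share of growth = 6.174 / 11.3 × 100 = 54.6372%.

Capital accounted for 54.64% of growth.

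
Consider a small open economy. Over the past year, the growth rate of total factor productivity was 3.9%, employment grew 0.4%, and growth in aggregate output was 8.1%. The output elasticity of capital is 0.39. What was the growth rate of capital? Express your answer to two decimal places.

10.14%

Labor's share = 1 − 0.39 = 0.61.
gY = gA + 0.61×0.4 + 0.39×g.
0.39×g = 8.1 − 3.9 − 0.244 = 3.956.
g = 3.956 / 0.39 = 10.1436%.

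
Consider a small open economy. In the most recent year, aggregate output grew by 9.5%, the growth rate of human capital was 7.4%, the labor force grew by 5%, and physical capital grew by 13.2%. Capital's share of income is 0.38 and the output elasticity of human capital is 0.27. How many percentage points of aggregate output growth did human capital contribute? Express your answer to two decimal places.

2.00 percentage points

Contribution = share × growth = 0.27 × 7.4 = 1.998 pp.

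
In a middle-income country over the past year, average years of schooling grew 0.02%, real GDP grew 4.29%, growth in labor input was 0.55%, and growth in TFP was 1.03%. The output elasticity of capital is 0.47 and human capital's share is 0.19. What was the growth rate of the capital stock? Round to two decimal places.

6.53%

Labor's share = 1 − 0.47 − 0.19 = 0.34.
gY = gA + 0.19×0.02 + 0.34×0.55 + 0.47×g.
0.47×g = 4.29 − 1.03 − 0.1908 = 3.0692.
g = 3.0692 / 0.47 = 6.5302%.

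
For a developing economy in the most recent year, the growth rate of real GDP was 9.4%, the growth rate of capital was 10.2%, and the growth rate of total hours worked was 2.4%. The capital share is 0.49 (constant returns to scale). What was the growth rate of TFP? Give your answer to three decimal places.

Labor's share = 1 − 0.49 = 0.51.
Capital: 0.49 × 10.2 = 4.998 pp.
Total hours worked: 0.51 × 2.4 = 1.224 pp.
TFP growth = 9.4 − 6.222 = 3.178%.

3.178%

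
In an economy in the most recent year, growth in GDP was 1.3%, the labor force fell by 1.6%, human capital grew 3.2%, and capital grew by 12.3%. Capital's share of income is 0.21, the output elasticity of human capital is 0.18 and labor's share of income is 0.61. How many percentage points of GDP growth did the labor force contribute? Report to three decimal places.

Labor's share = 1 − 0.21 − 0.18 = 0.61.
Contribution = share × growth = 0.61 × (-1.6) = -0.976 pp.

-0.976 pp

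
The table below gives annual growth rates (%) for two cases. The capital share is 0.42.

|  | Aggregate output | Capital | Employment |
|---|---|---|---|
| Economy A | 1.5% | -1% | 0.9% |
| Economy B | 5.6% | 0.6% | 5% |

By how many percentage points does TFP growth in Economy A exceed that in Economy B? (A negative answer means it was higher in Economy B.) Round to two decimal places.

-1.05 percentage points

Labor's share = 1 − 0.42 = 0.58.
Economy A: TFP = 1.5 + 0.42 − 0.522 = 1.398%.
Economy B: TFP = 5.6 − 0.252 − 2.9 = 2.448%.
Difference = 1.398 − (2.448) = -1.05 pp.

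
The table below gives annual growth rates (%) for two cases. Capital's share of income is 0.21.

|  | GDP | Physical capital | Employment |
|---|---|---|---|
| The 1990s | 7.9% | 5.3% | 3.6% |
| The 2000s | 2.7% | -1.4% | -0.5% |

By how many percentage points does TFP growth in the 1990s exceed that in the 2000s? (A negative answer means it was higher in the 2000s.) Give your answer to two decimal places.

0.55 percentage points

Labor's share = 1 − 0.21 = 0.79.
The 1990s: TFP = 7.9 − 1.113 − 2.844 = 3.943%.
The 2000s: TFP = 2.7 + 0.294 + 0.395 = 3.389%.
Difference = 3.943 − (3.389) = 0.554 pp.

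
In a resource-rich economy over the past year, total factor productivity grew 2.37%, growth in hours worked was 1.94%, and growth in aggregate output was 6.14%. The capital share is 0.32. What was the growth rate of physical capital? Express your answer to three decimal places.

7.659%

Labor's share = 1 − 0.32 = 0.68.
gY = gA + 0.68×1.94 + 0.32×g.
0.32×g = 6.14 − 2.37 − 1.3192 = 2.4508.
g = 2.4508 / 0.32 = 7.65875%.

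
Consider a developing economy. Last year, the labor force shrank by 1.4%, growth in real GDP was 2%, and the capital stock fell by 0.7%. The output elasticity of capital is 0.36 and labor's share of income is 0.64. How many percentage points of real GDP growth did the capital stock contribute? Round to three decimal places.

Contribution = share × growth = 0.36 × (-0.7) = -0.252 pp.

-0.252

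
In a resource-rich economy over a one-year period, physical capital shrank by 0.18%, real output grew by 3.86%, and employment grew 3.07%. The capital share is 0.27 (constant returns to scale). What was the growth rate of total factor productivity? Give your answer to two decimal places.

Labor's share = 1 − 0.27 = 0.73.
Physical capital: 0.27 × (-0.18) = -0.0486 pp.
Employment: 0.73 × 3.07 = 2.2411 pp.
TFP growth = 3.86 − 2.1925 = 1.6675%.

Total factor productivity grew 1.67%.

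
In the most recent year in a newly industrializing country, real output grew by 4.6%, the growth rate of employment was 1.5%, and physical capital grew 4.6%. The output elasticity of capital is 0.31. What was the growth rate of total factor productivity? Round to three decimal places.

2.139%

Labor's share = 1 − 0.31 = 0.69.
Physical capital: 0.31 × 4.6 = 1.426 pp.
Employment: 0.69 × 1.5 = 1.035 pp.
TFP growth = 4.6 − 2.461 = 2.139%.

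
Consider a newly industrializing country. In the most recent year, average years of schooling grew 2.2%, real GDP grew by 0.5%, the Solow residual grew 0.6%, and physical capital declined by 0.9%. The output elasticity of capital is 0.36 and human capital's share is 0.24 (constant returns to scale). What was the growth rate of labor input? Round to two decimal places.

-0.76%

Labor's share = 1 − 0.36 − 0.24 = 0.4.
gY = gA + 0.36×(-0.9) + 0.24×2.2 + 0.4×g.
0.4×g = 0.5 − 0.6 − 0.204 = -0.304.
g = -0.304 / 0.4 = -0.76%.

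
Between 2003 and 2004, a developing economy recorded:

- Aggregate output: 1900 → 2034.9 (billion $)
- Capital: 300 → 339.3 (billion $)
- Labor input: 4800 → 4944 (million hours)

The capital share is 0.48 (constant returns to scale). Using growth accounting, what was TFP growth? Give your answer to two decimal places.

Aggregate output growth = (2034.9 − 1900) / 1900 = 7.1%.
Capital growth = (339.3 − 300) / 300 = 13.1%.
Labor input growth = (4944 − 4800) / 4800 = 3%.
Labor's share = 1 − 0.48 = 0.52.
Capital: 0.48 × 13.1 = 6.288 pp.
Labor input: 0.52 × 3 = 1.56 pp.
TFP growth = 7.1 − 7.848 = -0.748%.

-0.75%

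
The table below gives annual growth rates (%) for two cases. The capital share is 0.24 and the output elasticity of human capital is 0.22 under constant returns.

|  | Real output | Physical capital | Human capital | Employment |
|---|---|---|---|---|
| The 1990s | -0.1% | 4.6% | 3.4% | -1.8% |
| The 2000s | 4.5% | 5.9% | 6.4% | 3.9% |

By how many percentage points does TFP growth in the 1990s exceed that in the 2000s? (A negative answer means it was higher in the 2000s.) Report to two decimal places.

Labor's share = 1 − 0.24 − 0.22 = 0.54.
The 1990s: TFP = -0.1 − 1.104 − 0.748 + 0.972 = -0.98%.
The 2000s: TFP = 4.5 − 1.416 − 1.408 − 2.106 = -0.43%.
Difference = -0.98 − (-0.43) = -0.55 pp.

-0.55 percentage points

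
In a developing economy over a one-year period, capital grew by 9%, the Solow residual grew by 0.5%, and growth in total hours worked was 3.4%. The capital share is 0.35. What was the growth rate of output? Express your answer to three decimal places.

Labor's share = 1 − 0.35 = 0.65.
Capital: 0.35 × 9 = 3.15 pp.
Total hours worked: 0.65 × 3.4 = 2.21 pp.
Output growth = 0.5 + 5.36 = 5.86%.

5.860%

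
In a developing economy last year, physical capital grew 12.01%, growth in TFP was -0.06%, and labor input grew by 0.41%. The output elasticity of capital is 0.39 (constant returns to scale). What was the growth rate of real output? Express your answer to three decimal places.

Real output growth was 4.874%.

Labor's share = 1 − 0.39 = 0.61.
Physical capital: 0.39 × 12.01 = 4.6839 pp.
Labor input: 0.61 × 0.41 = 0.2501 pp.
Output growth = -0.06 + 4.934 = 4.874%.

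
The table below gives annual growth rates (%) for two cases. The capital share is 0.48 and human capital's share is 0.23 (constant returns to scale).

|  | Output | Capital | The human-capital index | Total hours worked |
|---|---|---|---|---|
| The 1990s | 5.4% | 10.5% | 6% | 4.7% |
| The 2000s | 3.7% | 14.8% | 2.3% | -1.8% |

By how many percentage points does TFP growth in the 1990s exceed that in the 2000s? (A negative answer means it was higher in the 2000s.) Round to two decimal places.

1.03 percentage points

Labor's share = 1 − 0.48 − 0.23 = 0.29.
The 1990s: TFP = 5.4 − 5.04 − 1.38 − 1.363 = -2.383%.
The 2000s: TFP = 3.7 − 7.104 − 0.529 + 0.522 = -3.411%.
Difference = -2.383 − (-3.411) = 1.028 pp.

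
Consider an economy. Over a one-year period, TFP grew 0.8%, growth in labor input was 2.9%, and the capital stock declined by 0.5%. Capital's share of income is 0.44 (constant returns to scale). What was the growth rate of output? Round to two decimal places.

Labor's share = 1 − 0.44 = 0.56.
The capital stock: 0.44 × (-0.5) = -0.22 pp.
Labor input: 0.56 × 2.9 = 1.624 pp.
Output growth = 0.8 + 1.404 = 2.204%.

2.20%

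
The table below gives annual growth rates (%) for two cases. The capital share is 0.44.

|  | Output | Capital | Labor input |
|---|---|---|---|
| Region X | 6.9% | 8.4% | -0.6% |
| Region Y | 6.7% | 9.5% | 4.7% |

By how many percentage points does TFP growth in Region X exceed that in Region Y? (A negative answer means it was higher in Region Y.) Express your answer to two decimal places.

Labor's share = 1 − 0.44 = 0.56.
Region X: TFP = 6.9 − 3.696 + 0.336 = 3.54%.
Region Y: TFP = 6.7 − 4.18 − 2.632 = -0.112%.
Difference = 3.54 − (-0.112) = 3.652 pp.

3.65 percentage points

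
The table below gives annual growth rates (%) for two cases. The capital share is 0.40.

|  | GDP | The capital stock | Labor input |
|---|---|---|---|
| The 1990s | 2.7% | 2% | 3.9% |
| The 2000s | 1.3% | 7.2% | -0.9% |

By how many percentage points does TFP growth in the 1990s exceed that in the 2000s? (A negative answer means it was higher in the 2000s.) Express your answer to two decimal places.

Labor's share = 1 − 0.4 = 0.6.
The 1990s: TFP = 2.7 − 0.8 − 2.34 = -0.44%.
The 2000s: TFP = 1.3 − 2.88 + 0.54 = -1.04%.
Difference = -0.44 − (-1.04) = 0.6 pp.

0.60 percentage points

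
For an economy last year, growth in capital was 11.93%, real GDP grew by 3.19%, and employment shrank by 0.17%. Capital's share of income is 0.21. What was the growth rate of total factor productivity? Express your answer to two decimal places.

0.82%

Labor's share = 1 − 0.21 = 0.79.
Capital: 0.21 × 11.93 = 2.5053 pp.
Employment: 0.79 × (-0.17) = -0.1343 pp.
TFP growth = 3.19 − 2.371 = 0.819%.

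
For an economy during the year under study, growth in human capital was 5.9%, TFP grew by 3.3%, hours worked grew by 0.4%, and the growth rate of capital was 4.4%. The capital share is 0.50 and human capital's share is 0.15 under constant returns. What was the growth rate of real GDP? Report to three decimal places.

Labor's share = 1 − 0.5 − 0.15 = 0.35.
Capital: 0.5 × 4.4 = 2.2 pp.
Human capital: 0.15 × 5.9 = 0.885 pp.
Hours worked: 0.35 × 0.4 = 0.14 pp.
Output growth = 3.3 + 3.225 = 6.525%.

Real GDP growth was 6.525%.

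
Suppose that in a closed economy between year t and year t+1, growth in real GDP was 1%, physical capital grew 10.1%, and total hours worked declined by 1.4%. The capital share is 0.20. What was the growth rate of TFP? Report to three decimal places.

0.100%

Labor's share = 1 − 0.2 = 0.8.
Physical capital: 0.2 × 10.1 = 2.02 pp.
Total hours worked: 0.8 × (-1.4) = -1.12 pp.
TFP growth = 1 − 0.9 = 0.1%.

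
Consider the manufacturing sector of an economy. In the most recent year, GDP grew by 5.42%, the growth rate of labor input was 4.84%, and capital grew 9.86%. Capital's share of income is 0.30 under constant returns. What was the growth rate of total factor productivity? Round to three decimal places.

Labor's share = 1 − 0.3 = 0.7.
Capital: 0.3 × 9.86 = 2.958 pp.
Labor input: 0.7 × 4.84 = 3.388 pp.
TFP growth = 5.42 − 6.346 = -0.926%.

-0.926%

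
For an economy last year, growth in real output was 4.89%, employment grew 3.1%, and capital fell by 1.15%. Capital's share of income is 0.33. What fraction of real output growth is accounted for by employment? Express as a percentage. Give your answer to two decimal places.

Labor's share = 1 − 0.33 = 0.67.
Employment contributed 0.67 × 3.1 = 2.077 pp.
Share of growth = 2.077 / 4.89 × 100 = 42.4744%.

42.47%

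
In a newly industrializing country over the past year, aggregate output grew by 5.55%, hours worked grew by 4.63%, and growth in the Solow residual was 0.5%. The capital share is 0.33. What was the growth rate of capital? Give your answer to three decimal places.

5.903%

Labor's share = 1 − 0.33 = 0.67.
gY = gA + 0.67×4.63 + 0.33×g.
0.33×g = 5.55 − 0.5 − 3.1021 = 1.9479.
g = 1.9479 / 0.33 = 5.90273%.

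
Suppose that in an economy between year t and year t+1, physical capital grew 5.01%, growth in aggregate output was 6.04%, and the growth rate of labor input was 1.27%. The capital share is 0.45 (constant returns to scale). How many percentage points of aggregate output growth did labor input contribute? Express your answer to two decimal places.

Labor's share = 1 − 0.45 = 0.55.
Contribution = share × growth = 0.55 × 1.27 = 0.6985 pp.

0.70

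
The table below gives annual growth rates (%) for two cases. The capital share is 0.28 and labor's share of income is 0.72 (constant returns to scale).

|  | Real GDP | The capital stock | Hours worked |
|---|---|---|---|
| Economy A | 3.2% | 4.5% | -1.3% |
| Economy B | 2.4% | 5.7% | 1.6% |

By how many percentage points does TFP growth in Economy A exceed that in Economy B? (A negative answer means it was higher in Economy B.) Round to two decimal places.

Labor's share = 1 − 0.28 = 0.72.
Economy A: TFP = 3.2 − 1.26 + 0.936 = 2.876%.
Economy B: TFP = 2.4 − 1.596 − 1.152 = -0.348%.
Difference = 2.876 − (-0.348) = 3.224 pp.

3.22 percentage points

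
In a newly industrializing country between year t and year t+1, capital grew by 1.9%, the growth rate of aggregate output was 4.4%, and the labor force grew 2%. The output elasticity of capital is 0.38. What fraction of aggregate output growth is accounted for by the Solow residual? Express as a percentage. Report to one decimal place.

The Solow residual accounted for 55.4% of growth.

Labor's share = 1 − 0.38 = 0.62.
Capital: 0.38 × 1.9 = 0.722 pp.
The labor force: 0.62 × 2 = 1.24 pp.
TFP growth = 4.4 − 1.962 = 2.438%.
TFP share of growth = 2.438 / 4.4 × 100 = 55.409%.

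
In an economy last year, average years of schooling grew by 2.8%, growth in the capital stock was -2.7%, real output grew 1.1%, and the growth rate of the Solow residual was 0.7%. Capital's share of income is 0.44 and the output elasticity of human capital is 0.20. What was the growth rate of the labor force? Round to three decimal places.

2.856%

Labor's share = 1 − 0.44 − 0.2 = 0.36.
gY = gA + 0.44×(-2.7) + 0.2×2.8 + 0.36×g.
0.36×g = 1.1 − 0.7 + 0.628 = 1.028.
g = 1.028 / 0.36 = 2.85556%.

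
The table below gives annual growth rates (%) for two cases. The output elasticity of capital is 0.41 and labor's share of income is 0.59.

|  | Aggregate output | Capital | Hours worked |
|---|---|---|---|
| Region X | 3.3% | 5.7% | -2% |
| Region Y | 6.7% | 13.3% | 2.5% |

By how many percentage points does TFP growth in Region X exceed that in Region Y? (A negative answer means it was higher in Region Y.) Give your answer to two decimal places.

2.37 percentage points

Labor's share = 1 − 0.41 = 0.59.
Region X: TFP = 3.3 − 2.337 + 1.18 = 2.143%.
Region Y: TFP = 6.7 − 5.453 − 1.475 = -0.228%.
Difference = 2.143 − (-0.228) = 2.371 pp.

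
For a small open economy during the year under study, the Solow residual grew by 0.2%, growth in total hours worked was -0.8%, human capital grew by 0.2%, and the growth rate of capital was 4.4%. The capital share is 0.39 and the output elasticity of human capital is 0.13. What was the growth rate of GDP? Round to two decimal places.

GDP growth was 1.56%.

Labor's share = 1 − 0.39 − 0.13 = 0.48.
Capital: 0.39 × 4.4 = 1.716 pp.
Human capital: 0.13 × 0.2 = 0.026 pp.
Total hours worked: 0.48 × (-0.8) = -0.384 pp.
Output growth = 0.2 + 1.358 = 1.558%.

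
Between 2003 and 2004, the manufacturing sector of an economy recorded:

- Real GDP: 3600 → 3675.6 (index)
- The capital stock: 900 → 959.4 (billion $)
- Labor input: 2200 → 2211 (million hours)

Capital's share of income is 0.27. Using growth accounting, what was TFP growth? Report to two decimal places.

-0.05%

Real GDP growth = (3675.6 − 3600) / 3600 = 2.1%.
The capital stock growth = (959.4 − 900) / 900 = 6.6%.
Labor input growth = (2211 − 2200) / 2200 = 0.5%.
Labor's share = 1 − 0.27 = 0.73.
The capital stock: 0.27 × 6.6 = 1.782 pp.
Labor input: 0.73 × 0.5 = 0.365 pp.
TFP growth = 2.1 − 2.147 = -0.047%.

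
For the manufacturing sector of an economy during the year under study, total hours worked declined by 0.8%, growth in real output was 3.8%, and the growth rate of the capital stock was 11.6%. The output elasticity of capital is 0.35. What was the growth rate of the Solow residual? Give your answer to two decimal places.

The Solow residual grew 0.26%.

Labor's share = 1 − 0.35 = 0.65.
The capital stock: 0.35 × 11.6 = 4.06 pp.
Total hours worked: 0.65 × (-0.8) = -0.52 pp.
TFP growth = 3.8 − 3.54 = 0.26%.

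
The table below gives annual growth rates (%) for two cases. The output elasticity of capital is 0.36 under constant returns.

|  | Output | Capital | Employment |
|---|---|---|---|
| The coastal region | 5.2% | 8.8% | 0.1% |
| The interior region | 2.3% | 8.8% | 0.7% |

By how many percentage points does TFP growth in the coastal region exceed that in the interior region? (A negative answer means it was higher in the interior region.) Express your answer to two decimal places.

Labor's share = 1 − 0.36 = 0.64.
The coastal region: TFP = 5.2 − 3.168 − 0.064 = 1.968%.
The interior region: TFP = 2.3 − 3.168 − 0.448 = -1.316%.
Difference = 1.968 − (-1.316) = 3.284 pp.

3.28 percentage points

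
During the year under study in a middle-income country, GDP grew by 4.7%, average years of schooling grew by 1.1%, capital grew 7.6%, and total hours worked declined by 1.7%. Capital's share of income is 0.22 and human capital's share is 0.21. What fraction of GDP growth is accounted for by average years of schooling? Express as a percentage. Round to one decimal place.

Average years of schooling contributed 0.21 × 1.1 = 0.231 pp.
Share of growth = 0.231 / 4.7 × 100 = 4.915%.

4.9%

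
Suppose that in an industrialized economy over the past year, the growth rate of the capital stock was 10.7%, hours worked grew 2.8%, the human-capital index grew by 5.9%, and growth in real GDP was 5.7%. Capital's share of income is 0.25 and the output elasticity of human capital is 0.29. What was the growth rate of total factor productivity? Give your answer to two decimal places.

0.03%

Labor's share = 1 − 0.25 − 0.29 = 0.46.
The capital stock: 0.25 × 10.7 = 2.675 pp.
The human-capital index: 0.29 × 5.9 = 1.711 pp.
Hours worked: 0.46 × 2.8 = 1.288 pp.
TFP growth = 5.7 − 5.674 = 0.026%.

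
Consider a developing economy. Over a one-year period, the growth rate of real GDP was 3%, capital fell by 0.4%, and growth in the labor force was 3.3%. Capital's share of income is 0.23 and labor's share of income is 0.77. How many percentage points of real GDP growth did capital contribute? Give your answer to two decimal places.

-0.09 percentage points

Contribution = share × growth = 0.23 × (-0.4) = -0.092 pp.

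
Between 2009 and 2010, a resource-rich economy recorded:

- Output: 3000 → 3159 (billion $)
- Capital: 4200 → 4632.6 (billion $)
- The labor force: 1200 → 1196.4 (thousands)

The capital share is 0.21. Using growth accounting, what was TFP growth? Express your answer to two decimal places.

Output growth = (3159 − 3000) / 3000 = 5.3%.
Capital growth = (4632.6 − 4200) / 4200 = 10.3%.
The labor force growth = (1196.4 − 1200) / 1200 = -0.3%.
Labor's share = 1 − 0.21 = 0.79.
Capital: 0.21 × 10.3 = 2.163 pp.
The labor force: 0.79 × (-0.3) = -0.237 pp.
TFP growth = 5.3 − 1.926 = 3.374%.

3.37%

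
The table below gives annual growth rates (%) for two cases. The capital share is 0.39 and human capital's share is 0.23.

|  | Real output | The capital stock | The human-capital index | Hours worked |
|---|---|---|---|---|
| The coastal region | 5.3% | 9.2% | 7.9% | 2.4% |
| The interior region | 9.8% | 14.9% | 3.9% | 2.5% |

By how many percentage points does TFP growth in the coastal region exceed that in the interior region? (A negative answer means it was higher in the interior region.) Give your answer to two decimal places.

Labor's share = 1 − 0.39 − 0.23 = 0.38.
The coastal region: TFP = 5.3 − 3.588 − 1.817 − 0.912 = -1.017%.
The interior region: TFP = 9.8 − 5.811 − 0.897 − 0.95 = 2.142%.
Difference = -1.017 − (2.142) = -3.159 pp.

-3.16 percentage points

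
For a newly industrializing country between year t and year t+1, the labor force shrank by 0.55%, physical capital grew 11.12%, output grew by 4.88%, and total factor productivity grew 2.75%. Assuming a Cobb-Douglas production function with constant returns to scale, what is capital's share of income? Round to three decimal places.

gY = gA + α·gK + (1−α)·gL, so gY − gA − gL = α(gK − gL).
4.88 − 2.75 + 0.55 = α × (11.12 − (-0.55)).
2.68 = 11.67 α, so α = 0.22965.

Capital's share of income is 0.230.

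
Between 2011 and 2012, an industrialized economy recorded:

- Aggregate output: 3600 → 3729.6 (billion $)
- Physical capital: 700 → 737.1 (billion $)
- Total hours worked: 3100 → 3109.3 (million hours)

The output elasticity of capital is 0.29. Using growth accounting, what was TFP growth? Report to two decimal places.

Aggregate output growth = (3729.6 − 3600) / 3600 = 3.6%.
Physical capital growth = (737.1 − 700) / 700 = 5.3%.
Total hours worked growth = (3109.3 − 3100) / 3100 = 0.3%.
Labor's share = 1 − 0.29 = 0.71.
Physical capital: 0.29 × 5.3 = 1.537 pp.
Total hours worked: 0.71 × 0.3 = 0.213 pp.
TFP growth = 3.6 − 1.75 = 1.85%.

TFP grew 1.85%.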